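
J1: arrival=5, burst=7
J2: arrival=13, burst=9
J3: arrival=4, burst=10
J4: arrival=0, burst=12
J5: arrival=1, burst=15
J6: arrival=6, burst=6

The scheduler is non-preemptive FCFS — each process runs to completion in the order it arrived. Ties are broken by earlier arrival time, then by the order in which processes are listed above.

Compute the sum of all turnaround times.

200

Schedule: | J4 0-12 | J5 12-27 | J3 27-37 | J1 37-44 | J6 44-50 | J2 50-59 |
Completion: J1=44  J2=59  J3=37  J4=12  J5=27  J6=50
Turnaround (C−A): J1=39  J2=46  J3=33  J4=12  J5=26  J6=44
Turnaround = completion − arrival: J1=39, J2=46, J3=33, J4=12, J5=26, J6=44
Total turnaround = 39 + 46 + 33 + 12 + 26 + 44 = 200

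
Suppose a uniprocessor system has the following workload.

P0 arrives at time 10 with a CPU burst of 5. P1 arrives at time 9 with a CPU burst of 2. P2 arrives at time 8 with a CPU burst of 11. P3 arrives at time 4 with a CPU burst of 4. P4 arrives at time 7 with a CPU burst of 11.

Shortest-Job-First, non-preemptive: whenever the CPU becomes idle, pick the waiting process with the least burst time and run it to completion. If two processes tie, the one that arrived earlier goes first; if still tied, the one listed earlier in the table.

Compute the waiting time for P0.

Gantt: | idle 0-4 | P3 4-8 | P4 8-19 | P1 19-21 | P0 21-26 | P2 26-37 |
Completion: P0=26  P1=21  P2=37  P3=8  P4=19
Waiting(P0) = turnaround − burst = 16 − 5 = 11

11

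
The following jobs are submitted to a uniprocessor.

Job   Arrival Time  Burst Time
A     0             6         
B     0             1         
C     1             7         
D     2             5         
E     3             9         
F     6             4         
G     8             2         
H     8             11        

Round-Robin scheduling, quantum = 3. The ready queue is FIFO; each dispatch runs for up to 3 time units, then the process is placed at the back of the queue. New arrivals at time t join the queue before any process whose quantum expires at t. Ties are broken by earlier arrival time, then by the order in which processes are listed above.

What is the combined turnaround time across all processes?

197

Schedule: | A 0-3 | B 3-4 | C 4-7 | D 7-10 | E 10-13 | A 13-16 | F 16-19 | C 19-22 | G 22-24 | H 24-27 | D 27-29 | E 29-32 | F 32-33 | C 33-34 | H 34-37 | E 37-40 | H 40-45 |
Completion: A=16  B=4  C=34  D=29  E=40  F=33  G=24  H=45
Turnaround (C−A): A=16  B=4  C=33  D=27  E=37  F=27  G=16  H=37
Turnaround = completion − arrival: A=16, B=4, C=33, D=27, E=37, F=27, G=16, H=37
Total turnaround = 16 + 4 + 33 + 27 + 37 + 27 + 16 + 37 = 197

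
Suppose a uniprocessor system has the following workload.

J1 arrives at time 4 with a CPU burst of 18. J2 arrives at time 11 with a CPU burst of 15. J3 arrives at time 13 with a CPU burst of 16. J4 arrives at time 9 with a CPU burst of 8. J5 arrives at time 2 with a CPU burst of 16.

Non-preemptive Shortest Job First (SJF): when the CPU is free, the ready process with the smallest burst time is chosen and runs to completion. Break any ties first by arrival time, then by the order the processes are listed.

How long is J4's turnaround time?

17

Timeline: | idle 0-2 | J5 2-18 | J4 18-26 | J2 26-41 | J3 41-57 | J1 57-75 |
Completion: J1=75  J2=41  J3=57  J4=26  J5=18
Turnaround (C−A): J1=71  J2=30  J3=44  J4=17  J5=16
Turnaround(J4) = completion − arrival = 26 − 9 = 17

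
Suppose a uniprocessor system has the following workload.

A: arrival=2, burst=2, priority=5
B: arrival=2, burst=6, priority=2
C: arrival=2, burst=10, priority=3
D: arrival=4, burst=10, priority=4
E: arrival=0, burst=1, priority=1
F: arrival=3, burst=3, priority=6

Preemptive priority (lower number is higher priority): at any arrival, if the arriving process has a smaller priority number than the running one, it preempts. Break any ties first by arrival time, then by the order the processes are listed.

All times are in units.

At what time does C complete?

Timeline: | E 0-1 | idle 1-2 | B 2-8 | C 8-18 | D 18-28 | A 28-30 | F 30-33 |
Completion: A=30  B=8  C=18  D=28  E=1  F=33

18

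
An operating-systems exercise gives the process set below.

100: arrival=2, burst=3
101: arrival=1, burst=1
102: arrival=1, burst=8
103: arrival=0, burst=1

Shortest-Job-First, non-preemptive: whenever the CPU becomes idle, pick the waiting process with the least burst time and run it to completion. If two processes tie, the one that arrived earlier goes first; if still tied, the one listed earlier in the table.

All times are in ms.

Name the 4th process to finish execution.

102

Timeline: | 103 0-1 | 101 1-2 | 100 2-5 | 102 5-13 |
Completion: 100=5  101=2  102=13  103=1
Finish order: 103 → 101 → 100 → 102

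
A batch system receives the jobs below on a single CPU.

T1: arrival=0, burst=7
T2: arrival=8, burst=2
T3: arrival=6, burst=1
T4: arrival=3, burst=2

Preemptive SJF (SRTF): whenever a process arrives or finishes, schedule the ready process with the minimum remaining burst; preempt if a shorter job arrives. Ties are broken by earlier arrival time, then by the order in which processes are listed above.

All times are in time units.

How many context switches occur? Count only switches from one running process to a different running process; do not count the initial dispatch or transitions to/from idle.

Schedule: | T1 0-3 | T4 3-5 | T1 5-6 | T3 6-7 | T1 7-10 | T2 10-12 |
Completion: T1=10  T2=12  T3=7  T4=5

5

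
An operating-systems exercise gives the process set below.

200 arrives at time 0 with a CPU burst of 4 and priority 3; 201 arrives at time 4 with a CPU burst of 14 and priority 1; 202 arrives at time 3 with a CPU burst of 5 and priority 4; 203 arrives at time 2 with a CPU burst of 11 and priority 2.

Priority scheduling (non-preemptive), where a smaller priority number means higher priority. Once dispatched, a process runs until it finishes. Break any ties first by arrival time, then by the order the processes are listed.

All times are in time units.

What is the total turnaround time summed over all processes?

76

Timeline: | 200 0-4 | 201 4-18 | 203 18-29 | 202 29-34 |
Completion: 200=4  201=18  202=34  203=29
Turnaround (C−A): 200=4  201=14  202=31  203=27
Turnaround = completion − arrival: 200=4, 201=14, 202=31, 203=27
Total turnaround = 4 + 14 + 31 + 27 = 76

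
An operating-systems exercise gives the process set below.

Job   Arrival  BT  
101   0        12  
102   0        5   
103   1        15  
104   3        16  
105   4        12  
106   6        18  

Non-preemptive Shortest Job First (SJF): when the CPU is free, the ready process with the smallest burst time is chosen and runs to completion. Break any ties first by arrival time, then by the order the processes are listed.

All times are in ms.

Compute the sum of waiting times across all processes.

141

Schedule: | 102 0-5 | 101 5-17 | 105 17-29 | 103 29-44 | 104 44-60 | 106 60-78 |
Completion: 101=17  102=5  103=44  104=60  105=29  106=78
Waiting = turnaround − burst: 101=5, 102=0, 103=28, 104=41, 105=13, 106=54
Total waiting = 5 + 0 + 28 + 41 + 13 + 54 = 141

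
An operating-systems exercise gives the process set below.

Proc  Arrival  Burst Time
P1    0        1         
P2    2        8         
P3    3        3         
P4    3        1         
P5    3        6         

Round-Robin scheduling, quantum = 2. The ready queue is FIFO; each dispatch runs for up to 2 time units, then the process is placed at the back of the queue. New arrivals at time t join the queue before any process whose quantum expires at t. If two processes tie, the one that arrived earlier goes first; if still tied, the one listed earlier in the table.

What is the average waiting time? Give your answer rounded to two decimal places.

Schedule: | P1 0-1 | idle 1-2 | P2 2-4 | P3 4-6 | P4 6-7 | P5 7-9 | P2 9-11 | P3 11-12 | P5 12-14 | P2 14-16 | P5 16-18 | P2 18-20 |
Completion: P1=1  P2=20  P3=12  P4=7  P5=18
Turnaround (C−A): P1=1  P2=18  P3=9  P4=4  P5=15
Waiting times: P1=0, P2=10, P3=6, P4=3, P5=9
Average waiting = (0+10+6+3+9) / 5 = 28/5 = 5.60

5.60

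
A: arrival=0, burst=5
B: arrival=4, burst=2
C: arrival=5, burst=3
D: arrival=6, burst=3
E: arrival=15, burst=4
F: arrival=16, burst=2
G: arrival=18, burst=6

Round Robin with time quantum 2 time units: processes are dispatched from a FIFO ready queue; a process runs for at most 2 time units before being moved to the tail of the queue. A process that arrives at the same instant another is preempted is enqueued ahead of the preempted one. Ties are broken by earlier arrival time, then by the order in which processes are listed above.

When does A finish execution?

Gantt: | A 0-4 | B 4-6 | A 6-7 | C 7-9 | D 9-11 | C 11-12 | D 12-13 | idle 13-15 | E 15-17 | F 17-19 | E 19-21 | G 21-27 |
Completion: A=7  B=6  C=12  D=13  E=21  F=19  G=27
Turnaround (C−A): A=7  B=2  C=7  D=7  E=6  F=3  G=9

7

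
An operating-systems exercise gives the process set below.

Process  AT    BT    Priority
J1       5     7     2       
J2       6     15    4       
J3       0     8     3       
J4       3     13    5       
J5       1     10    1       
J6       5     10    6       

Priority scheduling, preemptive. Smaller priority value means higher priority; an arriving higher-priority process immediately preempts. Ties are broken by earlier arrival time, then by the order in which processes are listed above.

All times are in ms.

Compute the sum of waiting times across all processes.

Gantt: | J3 0-1 | J5 1-11 | J1 11-18 | J3 18-25 | J2 25-40 | J4 40-53 | J6 53-63 |
Completion: J1=18  J2=40  J3=25  J4=53  J5=11  J6=63
Turnaround (C−A): J1=13  J2=34  J3=25  J4=50  J5=10  J6=58
Waiting = turnaround − burst: J1=6, J2=19, J3=17, J4=37, J5=0, J6=48
Total waiting = 6 + 19 + 17 + 37 + 0 + 48 = 127

127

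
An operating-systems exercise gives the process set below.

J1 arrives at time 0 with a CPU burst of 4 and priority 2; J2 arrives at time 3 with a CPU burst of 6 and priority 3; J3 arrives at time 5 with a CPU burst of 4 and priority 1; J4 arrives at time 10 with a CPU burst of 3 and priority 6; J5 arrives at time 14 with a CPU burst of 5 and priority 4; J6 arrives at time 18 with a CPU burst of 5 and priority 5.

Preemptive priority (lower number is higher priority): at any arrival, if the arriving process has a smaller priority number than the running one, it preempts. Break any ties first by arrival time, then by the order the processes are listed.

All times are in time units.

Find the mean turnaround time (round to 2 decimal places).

7.83

Timeline: | J1 0-4 | J2 4-5 | J3 5-9 | J2 9-14 | J5 14-19 | J6 19-24 | J4 24-27 |
Completion: J1=4  J2=14  J3=9  J4=27  J5=19  J6=24
Turnaround (C−A): J1=4  J2=11  J3=4  J4=17  J5=5  J6=6
Turnaround times: J1=4, J2=11, J3=4, J4=17, J5=5, J6=6
Average turnaround = (4+11+4+17+5+6) / 6 = 47/6 = 7.83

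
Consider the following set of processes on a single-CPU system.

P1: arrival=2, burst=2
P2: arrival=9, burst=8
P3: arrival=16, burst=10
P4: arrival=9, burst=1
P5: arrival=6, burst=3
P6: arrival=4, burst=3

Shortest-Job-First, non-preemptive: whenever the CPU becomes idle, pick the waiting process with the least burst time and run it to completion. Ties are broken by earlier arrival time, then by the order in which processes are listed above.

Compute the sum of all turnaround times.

Schedule: | idle 0-2 | P1 2-4 | P6 4-7 | P5 7-10 | P4 10-11 | P2 11-19 | P3 19-29 |
Completion: P1=4  P2=19  P3=29  P4=11  P5=10  P6=7
Turnaround (C−A): P1=2  P2=10  P3=13  P4=2  P5=4  P6=3
Turnaround = completion − arrival: P1=2, P2=10, P3=13, P4=2, P5=4, P6=3
Total turnaround = 2 + 10 + 13 + 2 + 4 + 3 = 34

34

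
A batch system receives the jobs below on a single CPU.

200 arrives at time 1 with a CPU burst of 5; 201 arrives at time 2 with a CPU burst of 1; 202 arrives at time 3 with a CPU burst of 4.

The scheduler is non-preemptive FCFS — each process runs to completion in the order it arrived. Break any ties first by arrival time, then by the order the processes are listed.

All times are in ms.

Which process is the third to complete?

Gantt: | idle 0-1 | 200 1-6 | 201 6-7 | 202 7-11 |
Completion: 200=6  201=7  202=11
Finish order: 200 → 201 → 202

202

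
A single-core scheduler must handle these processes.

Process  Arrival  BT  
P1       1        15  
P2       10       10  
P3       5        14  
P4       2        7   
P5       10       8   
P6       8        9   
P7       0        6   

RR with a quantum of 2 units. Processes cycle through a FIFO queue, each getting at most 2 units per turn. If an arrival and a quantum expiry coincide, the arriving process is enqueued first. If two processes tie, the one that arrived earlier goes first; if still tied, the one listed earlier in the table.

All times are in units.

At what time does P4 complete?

39

Timeline: | P7 0-2 | P1 2-4 | P4 4-6 | P7 6-8 | P1 8-10 | P3 10-12 | P4 12-14 | P6 14-16 | P7 16-18 | P2 18-20 | P5 20-22 | P1 22-24 | P3 24-26 | P4 26-28 | P6 28-30 | P2 30-32 | P5 32-34 | P1 34-36 | P3 36-38 | P4 38-39 | P6 39-41 | P2 41-43 | P5 43-45 | P1 45-47 | P3 47-49 | P6 49-51 | P2 51-53 | P5 53-55 | P1 55-57 | P3 57-59 | P6 59-60 | P2 60-62 | P1 62-64 | P3 64-66 | P1 66-67 | P3 67-69 |
Completion: P1=67  P2=62  P3=69  P4=39  P5=55  P6=60  P7=18
Turnaround (C−A): P1=66  P2=52  P3=64  P4=37  P5=45  P6=52  P7=18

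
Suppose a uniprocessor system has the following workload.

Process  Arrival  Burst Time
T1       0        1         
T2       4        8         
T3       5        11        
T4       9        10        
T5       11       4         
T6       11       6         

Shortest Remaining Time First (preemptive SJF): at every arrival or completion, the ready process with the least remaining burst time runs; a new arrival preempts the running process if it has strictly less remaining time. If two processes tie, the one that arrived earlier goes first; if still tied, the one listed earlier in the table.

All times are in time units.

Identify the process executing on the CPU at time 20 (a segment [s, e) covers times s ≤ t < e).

Schedule: | T1 0-1 | idle 1-4 | T2 4-12 | T5 12-16 | T6 16-22 | T4 22-32 | T3 32-43 |
Completion: T1=1  T2=12  T3=43  T4=32  T5=16  T6=22
Turnaround (C−A): T1=1  T2=8  T3=38  T4=23  T5=5  T6=11

T6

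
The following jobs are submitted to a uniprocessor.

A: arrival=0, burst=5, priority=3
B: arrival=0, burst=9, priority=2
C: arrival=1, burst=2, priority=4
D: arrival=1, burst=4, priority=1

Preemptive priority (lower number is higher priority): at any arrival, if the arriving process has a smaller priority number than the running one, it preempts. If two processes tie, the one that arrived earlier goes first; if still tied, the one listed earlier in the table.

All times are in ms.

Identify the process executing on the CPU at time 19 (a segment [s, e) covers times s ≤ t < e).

Schedule: | B 0-1 | D 1-5 | B 5-13 | A 13-18 | C 18-20 |
Completion: A=18  B=13  C=20  D=5

C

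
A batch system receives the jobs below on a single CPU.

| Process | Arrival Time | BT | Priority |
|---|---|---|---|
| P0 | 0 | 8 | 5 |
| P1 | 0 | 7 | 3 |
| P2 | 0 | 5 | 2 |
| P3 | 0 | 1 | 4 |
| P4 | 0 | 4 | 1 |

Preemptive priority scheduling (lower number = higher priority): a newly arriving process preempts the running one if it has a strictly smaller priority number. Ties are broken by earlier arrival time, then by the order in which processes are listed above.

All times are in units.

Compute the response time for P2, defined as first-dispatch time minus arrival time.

Gantt: | P4 0-4 | P2 4-9 | P1 9-16 | P3 16-17 | P0 17-25 |
Completion: P0=25  P1=16  P2=9  P3=17  P4=4
Response(P2) = first start − arrival = 4 − 0 = 4

4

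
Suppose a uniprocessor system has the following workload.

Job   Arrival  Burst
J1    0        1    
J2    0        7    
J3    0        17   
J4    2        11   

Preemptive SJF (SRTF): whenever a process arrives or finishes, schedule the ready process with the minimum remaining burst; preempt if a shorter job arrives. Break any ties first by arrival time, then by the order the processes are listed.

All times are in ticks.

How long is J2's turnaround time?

Gantt: | J1 0-1 | J2 1-8 | J4 8-19 | J3 19-36 |
Completion: J1=1  J2=8  J3=36  J4=19
Turnaround (C−A): J1=1  J2=8  J3=36  J4=17
Turnaround(J2) = completion − arrival = 8 − 0 = 8

8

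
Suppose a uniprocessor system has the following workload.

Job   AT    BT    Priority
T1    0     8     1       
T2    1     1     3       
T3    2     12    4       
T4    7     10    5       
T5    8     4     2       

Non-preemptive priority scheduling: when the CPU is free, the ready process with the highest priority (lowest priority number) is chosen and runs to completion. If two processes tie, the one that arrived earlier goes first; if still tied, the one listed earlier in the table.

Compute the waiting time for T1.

0

Gantt: | T1 0-8 | T5 8-12 | T2 12-13 | T3 13-25 | T4 25-35 |
Completion: T1=8  T2=13  T3=25  T4=35  T5=12
Turnaround (C−A): T1=8  T2=12  T3=23  T4=28  T5=4
Waiting(T1) = turnaround − burst = 8 − 8 = 0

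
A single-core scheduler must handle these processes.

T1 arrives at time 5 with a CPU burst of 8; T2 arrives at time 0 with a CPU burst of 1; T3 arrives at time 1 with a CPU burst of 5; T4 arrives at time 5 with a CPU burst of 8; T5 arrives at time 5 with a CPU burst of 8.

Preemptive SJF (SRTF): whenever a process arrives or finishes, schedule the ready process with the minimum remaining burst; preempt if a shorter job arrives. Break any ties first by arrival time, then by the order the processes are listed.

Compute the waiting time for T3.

0

Gantt: | T2 0-1 | T3 1-6 | T1 6-14 | T4 14-22 | T5 22-30 |
Completion: T1=14  T2=1  T3=6  T4=22  T5=30
Turnaround (C−A): T1=9  T2=1  T3=5  T4=17  T5=25
Waiting(T3) = turnaround − burst = 5 − 5 = 0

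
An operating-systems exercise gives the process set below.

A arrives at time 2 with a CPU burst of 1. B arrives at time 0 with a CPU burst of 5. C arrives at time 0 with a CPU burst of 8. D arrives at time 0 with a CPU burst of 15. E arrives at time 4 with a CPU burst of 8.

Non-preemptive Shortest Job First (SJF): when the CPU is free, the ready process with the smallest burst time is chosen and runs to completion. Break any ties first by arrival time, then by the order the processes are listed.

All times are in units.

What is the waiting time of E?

10

Gantt: | B 0-5 | A 5-6 | C 6-14 | E 14-22 | D 22-37 |
Completion: A=6  B=5  C=14  D=37  E=22
Turnaround (C−A): A=4  B=5  C=14  D=37  E=18
Waiting(E) = turnaround − burst = 18 − 8 = 10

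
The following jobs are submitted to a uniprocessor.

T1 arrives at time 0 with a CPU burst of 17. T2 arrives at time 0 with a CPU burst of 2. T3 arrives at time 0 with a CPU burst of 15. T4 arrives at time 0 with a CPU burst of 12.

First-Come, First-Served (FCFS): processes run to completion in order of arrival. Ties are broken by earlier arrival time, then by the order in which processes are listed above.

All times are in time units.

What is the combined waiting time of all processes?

70

Timeline: | T1 0-17 | T2 17-19 | T3 19-34 | T4 34-46 |
Completion: T1=17  T2=19  T3=34  T4=46
Turnaround (C−A): T1=17  T2=19  T3=34  T4=46
Waiting = turnaround − burst: T1=0, T2=17, T3=19, T4=34
Total waiting = 0 + 17 + 19 + 34 = 70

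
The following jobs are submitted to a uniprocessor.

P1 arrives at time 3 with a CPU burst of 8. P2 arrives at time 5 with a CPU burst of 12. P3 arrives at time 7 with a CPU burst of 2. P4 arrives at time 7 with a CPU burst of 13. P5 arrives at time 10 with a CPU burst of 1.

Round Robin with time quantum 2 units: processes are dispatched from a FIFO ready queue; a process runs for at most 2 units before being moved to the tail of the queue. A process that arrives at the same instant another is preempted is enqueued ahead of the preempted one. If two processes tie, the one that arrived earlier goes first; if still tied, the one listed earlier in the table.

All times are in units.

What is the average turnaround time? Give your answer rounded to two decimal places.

Gantt: | idle 0-3 | P1 3-5 | P2 5-7 | P1 7-9 | P3 9-11 | P4 11-13 | P2 13-15 | P1 15-17 | P5 17-18 | P4 18-20 | P2 20-22 | P1 22-24 | P4 24-26 | P2 26-28 | P4 28-30 | P2 30-32 | P4 32-34 | P2 34-36 | P4 36-39 |
Completion: P1=24  P2=36  P3=11  P4=39  P5=18
Turnaround (C−A): P1=21  P2=31  P3=4  P4=32  P5=8
Turnaround times: P1=21, P2=31, P3=4, P4=32, P5=8
Average turnaround = (21+31+4+32+8) / 5 = 96/5 = 19.20

19.20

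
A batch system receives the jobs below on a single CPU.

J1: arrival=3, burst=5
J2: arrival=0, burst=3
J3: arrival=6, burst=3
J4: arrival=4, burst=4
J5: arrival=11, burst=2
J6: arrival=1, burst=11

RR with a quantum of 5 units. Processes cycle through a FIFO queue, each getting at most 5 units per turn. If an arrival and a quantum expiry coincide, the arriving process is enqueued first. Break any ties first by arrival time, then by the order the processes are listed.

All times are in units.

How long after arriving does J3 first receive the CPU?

Schedule: | J2 0-3 | J6 3-8 | J1 8-13 | J4 13-17 | J3 17-20 | J6 20-25 | J5 25-27 | J6 27-28 |
Completion: J1=13  J2=3  J3=20  J4=17  J5=27  J6=28
Response(J3) = first start − arrival = 17 − 6 = 11

11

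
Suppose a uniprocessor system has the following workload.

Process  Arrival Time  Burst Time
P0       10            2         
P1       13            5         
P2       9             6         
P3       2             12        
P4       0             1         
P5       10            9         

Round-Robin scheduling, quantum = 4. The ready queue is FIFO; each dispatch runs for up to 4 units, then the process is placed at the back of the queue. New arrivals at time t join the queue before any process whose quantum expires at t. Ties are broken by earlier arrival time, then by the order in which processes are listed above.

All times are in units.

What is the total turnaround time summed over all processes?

Schedule: | P4 0-1 | idle 1-2 | P3 2-10 | P2 10-14 | P0 14-16 | P5 16-20 | P3 20-24 | P1 24-28 | P2 28-30 | P5 30-34 | P1 34-35 | P5 35-36 |
Completion: P0=16  P1=35  P2=30  P3=24  P4=1  P5=36
Turnaround (C−A): P0=6  P1=22  P2=21  P3=22  P4=1  P5=26
Turnaround = completion − arrival: P0=6, P1=22, P2=21, P3=22, P4=1, P5=26
Total turnaround = 6 + 22 + 21 + 22 + 1 + 26 = 98

98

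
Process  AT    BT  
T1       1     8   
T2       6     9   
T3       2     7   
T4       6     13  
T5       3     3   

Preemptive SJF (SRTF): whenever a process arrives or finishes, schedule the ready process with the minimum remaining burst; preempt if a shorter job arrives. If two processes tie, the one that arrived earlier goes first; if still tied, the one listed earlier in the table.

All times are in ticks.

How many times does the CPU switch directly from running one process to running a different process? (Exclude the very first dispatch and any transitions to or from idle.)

5

Gantt: | idle 0-1 | T1 1-3 | T5 3-6 | T1 6-12 | T3 12-19 | T2 19-28 | T4 28-41 |
Completion: T1=12  T2=28  T3=19  T4=41  T5=6
Turnaround (C−A): T1=11  T2=22  T3=17  T4=35  T5=3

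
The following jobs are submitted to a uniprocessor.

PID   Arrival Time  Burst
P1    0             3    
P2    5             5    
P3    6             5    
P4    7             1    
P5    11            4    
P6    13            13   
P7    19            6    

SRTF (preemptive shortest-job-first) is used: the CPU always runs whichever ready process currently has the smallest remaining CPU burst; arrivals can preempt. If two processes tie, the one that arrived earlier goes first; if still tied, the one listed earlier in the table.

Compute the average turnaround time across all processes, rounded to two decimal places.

8.71

Gantt: | P1 0-3 | idle 3-5 | P2 5-7 | P4 7-8 | P2 8-11 | P5 11-15 | P3 15-20 | P7 20-26 | P6 26-39 |
Completion: P1=3  P2=11  P3=20  P4=8  P5=15  P6=39  P7=26
Turnaround (C−A): P1=3  P2=6  P3=14  P4=1  P5=4  P6=26  P7=7
Turnaround times: P1=3, P2=6, P3=14, P4=1, P5=4, P6=26, P7=7
Average turnaround = (3+6+14+1+4+26+7) / 7 = 61/7 = 8.71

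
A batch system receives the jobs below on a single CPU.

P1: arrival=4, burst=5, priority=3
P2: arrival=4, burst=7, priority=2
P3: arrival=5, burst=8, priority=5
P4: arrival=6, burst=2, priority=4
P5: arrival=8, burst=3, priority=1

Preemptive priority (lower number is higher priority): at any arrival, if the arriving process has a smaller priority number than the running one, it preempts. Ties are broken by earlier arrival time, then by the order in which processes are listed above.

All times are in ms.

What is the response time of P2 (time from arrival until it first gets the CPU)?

Schedule: | idle 0-4 | P2 4-8 | P5 8-11 | P2 11-14 | P1 14-19 | P4 19-21 | P3 21-29 |
Completion: P1=19  P2=14  P3=29  P4=21  P5=11
Turnaround (C−A): P1=15  P2=10  P3=24  P4=15  P5=3
Response(P2) = first start − arrival = 4 − 4 = 0

0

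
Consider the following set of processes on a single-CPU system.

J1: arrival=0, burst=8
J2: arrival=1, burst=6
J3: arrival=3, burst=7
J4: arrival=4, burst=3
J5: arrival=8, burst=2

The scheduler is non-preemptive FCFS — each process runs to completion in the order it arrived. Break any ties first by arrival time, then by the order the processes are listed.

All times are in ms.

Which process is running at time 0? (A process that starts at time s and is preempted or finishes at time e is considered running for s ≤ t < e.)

Schedule: | J1 0-8 | J2 8-14 | J3 14-21 | J4 21-24 | J5 24-26 |
Completion: J1=8  J2=14  J3=21  J4=24  J5=26
Turnaround (C−A): J1=8  J2=13  J3=18  J4=20  J5=18

J1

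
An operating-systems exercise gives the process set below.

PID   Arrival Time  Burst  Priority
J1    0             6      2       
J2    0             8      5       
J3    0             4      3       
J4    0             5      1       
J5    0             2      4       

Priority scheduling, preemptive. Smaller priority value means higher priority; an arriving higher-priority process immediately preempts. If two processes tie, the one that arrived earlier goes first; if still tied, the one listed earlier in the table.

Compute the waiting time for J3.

Timeline: | J4 0-5 | J1 5-11 | J3 11-15 | J5 15-17 | J2 17-25 |
Completion: J1=11  J2=25  J3=15  J4=5  J5=17
Turnaround (C−A): J1=11  J2=25  J3=15  J4=5  J5=17
Waiting(J3) = turnaround − burst = 15 − 4 = 11

11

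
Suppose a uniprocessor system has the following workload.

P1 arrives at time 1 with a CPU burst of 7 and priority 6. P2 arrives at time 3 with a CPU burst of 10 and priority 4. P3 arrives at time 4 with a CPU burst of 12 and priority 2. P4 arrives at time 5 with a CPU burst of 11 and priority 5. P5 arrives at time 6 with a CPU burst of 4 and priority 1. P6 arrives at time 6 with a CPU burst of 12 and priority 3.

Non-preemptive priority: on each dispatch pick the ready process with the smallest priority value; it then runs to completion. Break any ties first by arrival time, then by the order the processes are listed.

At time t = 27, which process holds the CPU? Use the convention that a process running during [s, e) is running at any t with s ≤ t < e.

P6

Timeline: | idle 0-1 | P1 1-8 | P5 8-12 | P3 12-24 | P6 24-36 | P2 36-46 | P4 46-57 |
Completion: P1=8  P2=46  P3=24  P4=57  P5=12  P6=36
Turnaround (C−A): P1=7  P2=43  P3=20  P4=52  P5=6  P6=30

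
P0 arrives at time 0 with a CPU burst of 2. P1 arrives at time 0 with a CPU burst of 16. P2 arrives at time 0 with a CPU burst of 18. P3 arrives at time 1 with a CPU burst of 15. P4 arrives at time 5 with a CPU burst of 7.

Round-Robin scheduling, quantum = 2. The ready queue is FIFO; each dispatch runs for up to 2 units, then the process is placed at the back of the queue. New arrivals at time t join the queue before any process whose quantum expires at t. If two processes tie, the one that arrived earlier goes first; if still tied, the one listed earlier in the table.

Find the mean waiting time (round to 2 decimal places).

28.00

Timeline: | P0 0-2 | P1 2-4 | P2 4-6 | P3 6-8 | P1 8-10 | P4 10-12 | P2 12-14 | P3 14-16 | P1 16-18 | P4 18-20 | P2 20-22 | P3 22-24 | P1 24-26 | P4 26-28 | P2 28-30 | P3 30-32 | P1 32-34 | P4 34-35 | P2 35-37 | P3 37-39 | P1 39-41 | P2 41-43 | P3 43-45 | P1 45-47 | P2 47-49 | P3 49-51 | P1 51-53 | P2 53-55 | P3 55-56 | P2 56-58 |
Completion: P0=2  P1=53  P2=58  P3=56  P4=35
Turnaround (C−A): P0=2  P1=53  P2=58  P3=55  P4=30
Waiting times: P0=0, P1=37, P2=40, P3=40, P4=23
Average waiting = (0+37+40+40+23) / 5 = 140/5 = 28.00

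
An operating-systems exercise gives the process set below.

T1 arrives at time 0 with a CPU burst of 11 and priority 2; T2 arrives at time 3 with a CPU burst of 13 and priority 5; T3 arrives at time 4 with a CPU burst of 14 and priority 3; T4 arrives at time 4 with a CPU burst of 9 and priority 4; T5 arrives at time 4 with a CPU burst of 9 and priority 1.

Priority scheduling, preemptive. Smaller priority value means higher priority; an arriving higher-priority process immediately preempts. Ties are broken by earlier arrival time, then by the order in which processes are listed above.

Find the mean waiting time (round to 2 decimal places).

Schedule: | T1 0-4 | T5 4-13 | T1 13-20 | T3 20-34 | T4 34-43 | T2 43-56 |
Completion: T1=20  T2=56  T3=34  T4=43  T5=13
Turnaround (C−A): T1=20  T2=53  T3=30  T4=39  T5=9
Waiting times: T1=9, T2=40, T3=16, T4=30, T5=0
Average waiting = (9+40+16+30+0) / 5 = 95/5 = 19.00

19.00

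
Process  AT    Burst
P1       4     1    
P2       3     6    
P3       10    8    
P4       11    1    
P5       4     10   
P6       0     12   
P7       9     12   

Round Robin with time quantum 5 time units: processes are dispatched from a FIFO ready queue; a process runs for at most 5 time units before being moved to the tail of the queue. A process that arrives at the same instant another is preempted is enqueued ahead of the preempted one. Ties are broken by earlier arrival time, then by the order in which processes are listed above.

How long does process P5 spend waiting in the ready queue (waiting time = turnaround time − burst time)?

24

Gantt: | P6 0-5 | P2 5-10 | P1 10-11 | P5 11-16 | P6 16-21 | P7 21-26 | P3 26-31 | P2 31-32 | P4 32-33 | P5 33-38 | P6 38-40 | P7 40-45 | P3 45-48 | P7 48-50 |
Completion: P1=11  P2=32  P3=48  P4=33  P5=38  P6=40  P7=50
Waiting(P5) = turnaround − burst = 34 − 10 = 24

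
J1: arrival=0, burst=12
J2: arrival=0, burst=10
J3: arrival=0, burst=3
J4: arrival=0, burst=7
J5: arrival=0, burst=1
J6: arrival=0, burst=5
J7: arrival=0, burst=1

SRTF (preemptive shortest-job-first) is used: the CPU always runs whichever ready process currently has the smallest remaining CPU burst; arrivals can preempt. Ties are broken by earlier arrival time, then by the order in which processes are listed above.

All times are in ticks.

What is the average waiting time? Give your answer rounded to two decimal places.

Timeline: | J5 0-1 | J7 1-2 | J3 2-5 | J6 5-10 | J4 10-17 | J2 17-27 | J1 27-39 |
Completion: J1=39  J2=27  J3=5  J4=17  J5=1  J6=10  J7=2
Turnaround (C−A): J1=39  J2=27  J3=5  J4=17  J5=1  J6=10  J7=2
Waiting times: J1=27, J2=17, J3=2, J4=10, J5=0, J6=5, J7=1
Average waiting = (27+17+2+10+0+5+1) / 7 = 62/7 = 8.86

8.86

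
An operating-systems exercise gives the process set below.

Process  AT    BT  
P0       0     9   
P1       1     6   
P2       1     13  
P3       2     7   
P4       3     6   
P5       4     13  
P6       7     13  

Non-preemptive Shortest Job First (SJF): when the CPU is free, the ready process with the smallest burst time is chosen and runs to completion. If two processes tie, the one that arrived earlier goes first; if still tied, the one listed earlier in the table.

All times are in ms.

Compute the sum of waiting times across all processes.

Timeline: | P0 0-9 | P1 9-15 | P4 15-21 | P3 21-28 | P2 28-41 | P5 41-54 | P6 54-67 |
Completion: P0=9  P1=15  P2=41  P3=28  P4=21  P5=54  P6=67
Waiting = turnaround − burst: P0=0, P1=8, P2=27, P3=19, P4=12, P5=37, P6=47
Total waiting = 0 + 8 + 27 + 19 + 12 + 37 + 47 = 150

150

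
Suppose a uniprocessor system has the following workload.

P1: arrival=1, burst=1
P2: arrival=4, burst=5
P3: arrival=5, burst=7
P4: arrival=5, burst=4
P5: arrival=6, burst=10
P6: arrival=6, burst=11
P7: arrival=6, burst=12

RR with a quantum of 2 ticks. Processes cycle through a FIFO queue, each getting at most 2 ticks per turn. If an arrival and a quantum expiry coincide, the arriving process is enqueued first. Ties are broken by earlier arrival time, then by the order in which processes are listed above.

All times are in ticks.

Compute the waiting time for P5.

30

Schedule: | idle 0-1 | P1 1-2 | idle 2-4 | P2 4-6 | P3 6-8 | P4 8-10 | P5 10-12 | P6 12-14 | P7 14-16 | P2 16-18 | P3 18-20 | P4 20-22 | P5 22-24 | P6 24-26 | P7 26-28 | P2 28-29 | P3 29-31 | P5 31-33 | P6 33-35 | P7 35-37 | P3 37-38 | P5 38-40 | P6 40-42 | P7 42-44 | P5 44-46 | P6 46-48 | P7 48-50 | P6 50-51 | P7 51-53 |
Completion: P1=2  P2=29  P3=38  P4=22  P5=46  P6=51  P7=53
Turnaround (C−A): P1=1  P2=25  P3=33  P4=17  P5=40  P6=45  P7=47
Waiting(P5) = turnaround − burst = 40 − 10 = 30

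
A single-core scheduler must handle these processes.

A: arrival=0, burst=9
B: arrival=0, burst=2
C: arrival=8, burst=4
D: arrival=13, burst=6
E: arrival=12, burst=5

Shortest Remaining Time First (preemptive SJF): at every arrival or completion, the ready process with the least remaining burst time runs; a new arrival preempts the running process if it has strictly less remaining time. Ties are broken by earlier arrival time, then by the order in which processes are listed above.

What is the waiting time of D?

7

Schedule: | B 0-2 | A 2-11 | C 11-15 | E 15-20 | D 20-26 |
Completion: A=11  B=2  C=15  D=26  E=20
Waiting(D) = turnaround − burst = 13 − 6 = 7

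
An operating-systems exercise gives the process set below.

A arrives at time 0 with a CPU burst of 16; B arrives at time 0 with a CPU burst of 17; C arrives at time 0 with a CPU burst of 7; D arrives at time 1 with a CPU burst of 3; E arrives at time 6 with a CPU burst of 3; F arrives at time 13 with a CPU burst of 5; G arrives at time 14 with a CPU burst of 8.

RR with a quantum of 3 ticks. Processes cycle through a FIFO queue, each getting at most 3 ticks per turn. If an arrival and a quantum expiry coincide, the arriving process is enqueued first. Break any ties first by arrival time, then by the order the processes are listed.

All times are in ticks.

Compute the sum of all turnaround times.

Gantt: | A 0-3 | B 3-6 | C 6-9 | D 9-12 | A 12-15 | E 15-18 | B 18-21 | C 21-24 | F 24-27 | G 27-30 | A 30-33 | B 33-36 | C 36-37 | F 37-39 | G 39-42 | A 42-45 | B 45-48 | G 48-50 | A 50-53 | B 53-56 | A 56-57 | B 57-59 |
Completion: A=57  B=59  C=37  D=12  E=18  F=39  G=50
Turnaround (C−A): A=57  B=59  C=37  D=11  E=12  F=26  G=36
Turnaround = completion − arrival: A=57, B=59, C=37, D=11, E=12, F=26, G=36
Total turnaround = 57 + 59 + 37 + 11 + 12 + 26 + 36 = 238

238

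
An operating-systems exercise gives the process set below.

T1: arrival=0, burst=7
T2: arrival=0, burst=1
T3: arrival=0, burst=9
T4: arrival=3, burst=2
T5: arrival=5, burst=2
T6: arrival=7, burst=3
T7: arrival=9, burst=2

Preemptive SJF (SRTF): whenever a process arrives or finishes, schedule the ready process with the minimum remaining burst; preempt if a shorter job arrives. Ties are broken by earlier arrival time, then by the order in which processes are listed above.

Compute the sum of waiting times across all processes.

Gantt: | T2 0-1 | T1 1-3 | T4 3-5 | T5 5-7 | T6 7-10 | T7 10-12 | T1 12-17 | T3 17-26 |
Completion: T1=17  T2=1  T3=26  T4=5  T5=7  T6=10  T7=12
Turnaround (C−A): T1=17  T2=1  T3=26  T4=2  T5=2  T6=3  T7=3
Waiting = turnaround − burst: T1=10, T2=0, T3=17, T4=0, T5=0, T6=0, T7=1
Total waiting = 10 + 0 + 17 + 0 + 0 + 0 + 1 = 28

28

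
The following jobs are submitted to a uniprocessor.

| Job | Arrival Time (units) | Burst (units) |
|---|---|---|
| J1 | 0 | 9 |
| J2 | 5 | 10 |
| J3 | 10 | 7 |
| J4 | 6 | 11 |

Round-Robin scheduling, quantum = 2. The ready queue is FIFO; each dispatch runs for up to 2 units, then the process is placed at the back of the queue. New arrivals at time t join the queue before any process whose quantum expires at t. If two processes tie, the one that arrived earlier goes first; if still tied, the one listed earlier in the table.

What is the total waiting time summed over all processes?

Timeline: | J1 0-6 | J2 6-8 | J4 8-10 | J1 10-12 | J2 12-14 | J3 14-16 | J4 16-18 | J1 18-19 | J2 19-21 | J3 21-23 | J4 23-25 | J2 25-27 | J3 27-29 | J4 29-31 | J2 31-33 | J3 33-34 | J4 34-37 |
Completion: J1=19  J2=33  J3=34  J4=37
Turnaround (C−A): J1=19  J2=28  J3=24  J4=31
Waiting = turnaround − burst: J1=10, J2=18, J3=17, J4=20
Total waiting = 10 + 18 + 17 + 20 = 65

65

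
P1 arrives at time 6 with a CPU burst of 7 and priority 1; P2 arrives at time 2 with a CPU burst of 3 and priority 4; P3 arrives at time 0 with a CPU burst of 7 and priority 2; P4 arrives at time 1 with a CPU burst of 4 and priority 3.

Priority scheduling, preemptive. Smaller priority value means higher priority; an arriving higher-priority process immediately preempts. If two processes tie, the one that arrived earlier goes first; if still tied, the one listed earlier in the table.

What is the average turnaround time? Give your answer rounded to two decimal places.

Timeline: | P3 0-6 | P1 6-13 | P3 13-14 | P4 14-18 | P2 18-21 |
Completion: P1=13  P2=21  P3=14  P4=18
Turnaround times: P1=7, P2=19, P3=14, P4=17
Average turnaround = (7+19+14+17) / 4 = 57/4 = 14.25

14.25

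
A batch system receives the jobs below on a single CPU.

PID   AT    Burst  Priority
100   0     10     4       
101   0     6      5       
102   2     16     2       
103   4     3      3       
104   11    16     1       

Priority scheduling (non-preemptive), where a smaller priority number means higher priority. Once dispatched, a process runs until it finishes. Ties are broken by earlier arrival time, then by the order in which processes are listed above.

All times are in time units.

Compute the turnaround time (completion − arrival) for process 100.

10

Timeline: | 100 0-10 | 102 10-26 | 104 26-42 | 103 42-45 | 101 45-51 |
Completion: 100=10  101=51  102=26  103=45  104=42
Turnaround (C−A): 100=10  101=51  102=24  103=41  104=31
Turnaround(100) = completion − arrival = 10 − 0 = 10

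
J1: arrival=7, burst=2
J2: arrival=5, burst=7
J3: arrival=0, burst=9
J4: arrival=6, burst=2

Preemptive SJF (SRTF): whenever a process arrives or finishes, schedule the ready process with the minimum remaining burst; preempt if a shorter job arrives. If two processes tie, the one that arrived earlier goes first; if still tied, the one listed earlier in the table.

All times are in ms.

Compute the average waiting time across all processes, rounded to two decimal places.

Timeline: | J3 0-6 | J4 6-8 | J1 8-10 | J3 10-13 | J2 13-20 |
Completion: J1=10  J2=20  J3=13  J4=8
Turnaround (C−A): J1=3  J2=15  J3=13  J4=2
Waiting times: J1=1, J2=8, J3=4, J4=0
Average waiting = (1+8+4+0) / 4 = 13/4 = 3.25

3.25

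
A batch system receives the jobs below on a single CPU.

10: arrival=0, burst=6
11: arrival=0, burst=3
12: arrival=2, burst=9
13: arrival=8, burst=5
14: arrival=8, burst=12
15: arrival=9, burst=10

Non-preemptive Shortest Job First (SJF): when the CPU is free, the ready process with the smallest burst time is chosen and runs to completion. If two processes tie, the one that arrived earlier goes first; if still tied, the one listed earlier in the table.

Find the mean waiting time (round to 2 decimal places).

Gantt: | 11 0-3 | 10 3-9 | 13 9-14 | 12 14-23 | 15 23-33 | 14 33-45 |
Completion: 10=9  11=3  12=23  13=14  14=45  15=33
Waiting times: 10=3, 11=0, 12=12, 13=1, 14=25, 15=14
Average waiting = (3+0+12+1+25+14) / 6 = 55/6 = 9.17

9.17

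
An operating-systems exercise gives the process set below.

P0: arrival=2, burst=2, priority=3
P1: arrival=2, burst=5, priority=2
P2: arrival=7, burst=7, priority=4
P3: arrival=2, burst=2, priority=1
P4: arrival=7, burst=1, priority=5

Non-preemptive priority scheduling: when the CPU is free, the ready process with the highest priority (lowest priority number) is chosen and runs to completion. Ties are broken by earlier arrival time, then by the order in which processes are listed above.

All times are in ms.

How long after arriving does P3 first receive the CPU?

0

Schedule: | idle 0-2 | P3 2-4 | P1 4-9 | P0 9-11 | P2 11-18 | P4 18-19 |
Completion: P0=11  P1=9  P2=18  P3=4  P4=19
Turnaround (C−A): P0=9  P1=7  P2=11  P3=2  P4=12
Response(P3) = first start − arrival = 2 − 2 = 0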